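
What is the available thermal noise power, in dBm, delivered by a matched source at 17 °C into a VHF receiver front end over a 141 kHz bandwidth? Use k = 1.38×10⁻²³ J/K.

T = 17 °C + 273.15 = 290.15 K
P_n = kTB = 1.38×10⁻²³ × 290.15 × 1.41×10⁵ = 5.65×10⁻¹⁶ W
In dBm: 10 log₁₀(5.65×10⁻¹⁶ / 10⁻³) = −122.5 dBm

−122.5 dBm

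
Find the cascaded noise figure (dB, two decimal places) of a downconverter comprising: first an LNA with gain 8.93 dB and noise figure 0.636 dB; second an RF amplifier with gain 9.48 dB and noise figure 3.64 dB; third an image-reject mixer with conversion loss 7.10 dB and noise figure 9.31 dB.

1.57 dB

Convert to linear (a loss of L dB is a gain of −L dB): F_i = 10^(NF_i/10), G_i = 10^(G_i,dB/10)
  Stage 1: F_1 = 10^(0.636/10) = 1.158, G_1 = 10^(8.93/10) = 7.816
  Stage 2: F_2 = 10^(3.64/10) = 2.312, G_2 = 10^(9.48/10) = 8.872
  Stage 3: F_3 = 10^(9.31/10) = 8.531, G_3 = 10^(−7.10/10) = 0.1950
Friis cascade:
  F = 1.158 + (2.312 − 1)/7.816 + (8.531 − 1)/69.34 = 1.434
NF = 10 log₁₀(1.434) = 1.57 dB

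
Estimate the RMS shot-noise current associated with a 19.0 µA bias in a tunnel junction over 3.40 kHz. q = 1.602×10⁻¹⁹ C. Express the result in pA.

144 pA

I_n = √(2qI·B)
2qI·B = 2 × 1.602×10⁻¹⁹ × 1.90×10⁻⁵ × 3.40×10³ = 2.07×10⁻²⁰ A²
I_n = √(2.07×10⁻²⁰) = 1.44×10⁻¹⁰ A = 144 pA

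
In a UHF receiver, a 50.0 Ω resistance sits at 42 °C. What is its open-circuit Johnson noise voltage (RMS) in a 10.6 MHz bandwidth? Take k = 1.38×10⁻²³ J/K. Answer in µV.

T = 42 °C + 273.15 = 315.15 K
V_n = √(4kTRB)
4kTRB = 4 × 1.38×10⁻²³ × 315.15 × 5.00×10¹ × 1.06×10⁷ = 9.22×10⁻¹² V²
V_n = √(9.22×10⁻¹²) = 3.04×10⁻⁶ V = 3.04 µV

3.04 µV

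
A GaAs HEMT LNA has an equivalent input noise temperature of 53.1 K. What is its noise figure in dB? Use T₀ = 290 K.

0.730 dB

F = 1 + T_e/T₀ = 1 + 53.1/290 = 1.1831
NF = 10 log₁₀(1.1831) = 0.730 dB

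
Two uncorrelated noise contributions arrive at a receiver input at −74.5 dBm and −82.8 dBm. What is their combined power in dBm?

Convert to linear, add, convert back:
P₁ = 3.55×10⁻¹¹ W, P₂ = 5.25×10⁻¹² W
P_tot = 4.07×10⁻¹¹ W → 10 log₁₀(P_tot / 10⁻³) = −73.9 dBm

−73.9 dBm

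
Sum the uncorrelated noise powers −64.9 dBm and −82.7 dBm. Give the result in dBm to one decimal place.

Convert to linear, add, convert back:
P₁ = 3.24×10⁻¹⁰ W, P₂ = 5.37×10⁻¹² W
P_tot = 3.29×10⁻¹⁰ W → 10 log₁₀(P_tot / 10⁻³) = −64.8 dBm

−64.8 dBm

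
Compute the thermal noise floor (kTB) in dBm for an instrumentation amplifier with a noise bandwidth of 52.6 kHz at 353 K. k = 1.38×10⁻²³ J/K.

P_n = kTB = 1.38×10⁻²³ × 353 × 5.26×10⁴ = 2.56×10⁻¹⁶ W
In dBm: 10 log₁₀(2.56×10⁻¹⁶ / 10⁻³) = −125.9 dBm

−125.9 dBm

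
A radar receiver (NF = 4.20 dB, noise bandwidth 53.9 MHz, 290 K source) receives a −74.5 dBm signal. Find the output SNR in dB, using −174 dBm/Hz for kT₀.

18.0 dB

Noise floor: N = −174 + 10 log₁₀(B) + NF
10 log₁₀(5.39×10⁷) = 77.32 dB
N = −174 + 77.32 + 4.20 = −92.48 dBm
SNR = P_sig − N = −74.5 − (−92.48) = 17.98 dB → 18.0 dB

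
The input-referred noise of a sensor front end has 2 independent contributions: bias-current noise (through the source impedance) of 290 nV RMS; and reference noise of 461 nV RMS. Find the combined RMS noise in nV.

Uncorrelated sources add in power (mean-square): V_tot = √(ΣV_i²)
V_tot = √[(2.90×10⁻⁷)² + (4.61×10⁻⁷)²] = 5.45×10⁻⁷ V = 545 nV

545 nV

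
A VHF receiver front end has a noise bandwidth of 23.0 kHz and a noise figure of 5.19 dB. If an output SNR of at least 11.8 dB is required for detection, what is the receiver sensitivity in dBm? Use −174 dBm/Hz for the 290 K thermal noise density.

Sensitivity = −174 + 10 log₁₀(B) + NF + SNR_min
= −174 + 43.62 + 5.19 + 11.8
= −113.39 dBm → −113.4 dBm

−113.4 dBm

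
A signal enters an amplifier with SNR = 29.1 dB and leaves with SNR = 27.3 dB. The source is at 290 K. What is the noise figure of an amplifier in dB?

NF (dB) = SNR_in(dB) − SNR_out(dB) when the source is at T₀
NF = 29.1 − 27.3 = 1.8 dB

1.8 dB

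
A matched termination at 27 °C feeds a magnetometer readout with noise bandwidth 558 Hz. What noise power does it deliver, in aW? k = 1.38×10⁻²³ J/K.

T = 27 °C + 273.15 = 300.15 K
P_n = kTB = 1.38×10⁻²³ × 300.15 × 5.58×10² = 2.31×10⁻¹⁸ W = 2.31 aW

2.31 aW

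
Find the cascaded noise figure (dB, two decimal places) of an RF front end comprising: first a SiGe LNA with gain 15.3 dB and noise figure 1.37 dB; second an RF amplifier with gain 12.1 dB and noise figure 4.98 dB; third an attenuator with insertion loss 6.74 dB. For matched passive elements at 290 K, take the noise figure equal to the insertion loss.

1.59 dB

Convert to linear (a loss of L dB is a gain of −L dB): F_i = 10^(NF_i/10), G_i = 10^(G_i,dB/10)
  Stage 1: F_1 = 10^(1.37/10) = 1.371, G_1 = 10^(15.3/10) = 33.88
  Stage 2: F_2 = 10^(4.98/10) = 3.148, G_2 = 10^(12.1/10) = 16.22
  Stage 3: F_3 = 10^(6.74/10) = 4.721, G_3 = 10^(−6.74/10) = 0.2118
Friis cascade:
  F = 1.371 + (3.148 − 1)/33.88 + (4.721 − 1)/549.5 = 1.441
NF = 10 log₁₀(1.441) = 1.59 dB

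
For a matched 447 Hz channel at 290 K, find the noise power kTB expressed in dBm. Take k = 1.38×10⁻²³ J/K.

−147.5 dBm

P_n = kTB = 1.38×10⁻²³ × 290 × 4.47×10² = 1.79×10⁻¹⁸ W
In dBm: 10 log₁₀(1.79×10⁻¹⁸ / 10⁻³) = −147.5 dBm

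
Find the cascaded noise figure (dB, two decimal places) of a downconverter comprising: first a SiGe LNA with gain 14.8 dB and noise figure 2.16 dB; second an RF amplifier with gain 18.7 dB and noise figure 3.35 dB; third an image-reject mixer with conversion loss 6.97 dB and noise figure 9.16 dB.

Convert to linear (a loss of L dB is a gain of −L dB): F_i = 10^(NF_i/10), G_i = 10^(G_i,dB/10)
  Stage 1: F_1 = 10^(2.16/10) = 1.644, G_1 = 10^(14.8/10) = 30.20
  Stage 2: F_2 = 10^(3.35/10) = 2.163, G_2 = 10^(18.7/10) = 74.13
  Stage 3: F_3 = 10^(9.16/10) = 8.241, G_3 = 10^(−6.97/10) = 0.2009
Friis cascade:
  F = 1.644 + (2.163 − 1)/30.20 + (8.241 − 1)/2239 = 1.686
NF = 10 log₁₀(1.686) = 2.27 dB

2.27 dB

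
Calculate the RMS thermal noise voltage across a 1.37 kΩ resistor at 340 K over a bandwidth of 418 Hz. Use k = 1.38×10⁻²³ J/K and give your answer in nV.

V_n = √(4kTRB)
4kTRB = 4 × 1.38×10⁻²³ × 340 × 1.37×10³ × 4.18×10² = 1.07×10⁻¹⁴ V²
V_n = √(1.07×10⁻¹⁴) = 1.04×10⁻⁷ V = 104 nV

104 nV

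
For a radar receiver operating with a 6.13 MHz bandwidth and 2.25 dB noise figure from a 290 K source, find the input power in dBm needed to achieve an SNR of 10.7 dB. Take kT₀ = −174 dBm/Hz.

Sensitivity = −174 + 10 log₁₀(B) + NF + SNR_min
= −174 + 67.87 + 2.25 + 10.7
= −93.18 dBm → −93.2 dBm

−93.2 dBm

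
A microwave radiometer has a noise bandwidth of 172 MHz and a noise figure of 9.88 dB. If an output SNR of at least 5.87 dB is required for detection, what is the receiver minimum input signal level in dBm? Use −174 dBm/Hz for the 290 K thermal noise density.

Sensitivity = −174 + 10 log₁₀(B) + NF + SNR_min
= −174 + 82.36 + 9.88 + 5.87
= −75.89 dBm → −75.9 dBm

−75.9 dBm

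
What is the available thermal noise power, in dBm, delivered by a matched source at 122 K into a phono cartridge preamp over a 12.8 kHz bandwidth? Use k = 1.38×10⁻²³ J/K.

P_n = kTB = 1.38×10⁻²³ × 122 × 1.28×10⁴ = 2.16×10⁻¹⁷ W
In dBm: 10 log₁₀(2.16×10⁻¹⁷ / 10⁻³) = −136.7 dBm

−136.7 dBm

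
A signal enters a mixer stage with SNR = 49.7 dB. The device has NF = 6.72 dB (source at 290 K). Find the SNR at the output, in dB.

42.98 dB

By definition F = SNR_in/SNR_out, so in dB: SNR_out = SNR_in − NF
SNR_out = 49.7 − 6.72 = 42.98 dB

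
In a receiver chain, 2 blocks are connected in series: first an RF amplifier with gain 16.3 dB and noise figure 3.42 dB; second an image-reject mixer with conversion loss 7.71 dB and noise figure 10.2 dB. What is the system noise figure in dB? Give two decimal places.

3.84 dB

Convert to linear (a loss of L dB is a gain of −L dB): F_i = 10^(NF_i/10), G_i = 10^(G_i,dB/10)
  Stage 1: F_1 = 10^(3.42/10) = 2.198, G_1 = 10^(16.3/10) = 42.66
  Stage 2: F_2 = 10^(10.2/10) = 10.47, G_2 = 10^(−7.71/10) = 0.1694
Friis cascade:
  F = 2.198 + (10.47 − 1)/42.66 = 2.420
NF = 10 log₁₀(2.420) = 3.84 dB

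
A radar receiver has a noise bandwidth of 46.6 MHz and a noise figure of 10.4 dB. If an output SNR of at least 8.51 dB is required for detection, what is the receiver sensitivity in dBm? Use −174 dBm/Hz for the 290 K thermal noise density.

Sensitivity = −174 + 10 log₁₀(B) + NF + SNR_min
= −174 + 76.68 + 10.4 + 8.51
= −78.41 dBm → −78.4 dBm

−78.4 dBm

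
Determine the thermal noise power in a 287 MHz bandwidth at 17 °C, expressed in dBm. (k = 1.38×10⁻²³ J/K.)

T = 17 °C + 273.15 = 290.15 K
P_n = kTB = 1.38×10⁻²³ × 290.15 × 2.87×10⁸ = 1.15×10⁻¹² W
In dBm: 10 log₁₀(1.15×10⁻¹² / 10⁻³) = −89.4 dBm

−89.4 dBm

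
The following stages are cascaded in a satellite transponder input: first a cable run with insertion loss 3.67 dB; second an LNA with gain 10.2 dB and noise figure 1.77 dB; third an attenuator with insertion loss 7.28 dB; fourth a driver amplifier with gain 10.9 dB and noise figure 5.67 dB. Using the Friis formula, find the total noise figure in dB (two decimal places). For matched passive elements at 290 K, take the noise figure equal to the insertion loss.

8.84 dB

Convert to linear (a loss of L dB is a gain of −L dB): F_i = 10^(NF_i/10), G_i = 10^(G_i,dB/10)
  Stage 1: F_1 = 10^(3.67/10) = 2.328, G_1 = 10^(−3.67/10) = 0.4295
  Stage 2: F_2 = 10^(1.77/10) = 1.503, G_2 = 10^(10.2/10) = 10.47
  Stage 3: F_3 = 10^(7.28/10) = 5.346, G_3 = 10^(−7.28/10) = 0.1871
  Stage 4: F_4 = 10^(5.67/10) = 3.690, G_4 = 10^(10.9/10) = 12.30
Friis cascade:
  F = 2.328 + (1.503 − 1)/0.4295 + (5.346 − 1)/4.498 + (3.690 − 1)/0.8414 = 7.662
NF = 10 log₁₀(7.662) = 8.84 dB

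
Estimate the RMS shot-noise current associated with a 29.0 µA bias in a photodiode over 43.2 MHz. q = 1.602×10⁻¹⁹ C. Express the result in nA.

I_n = √(2qI·B)
2qI·B = 2 × 1.602×10⁻¹⁹ × 2.90×10⁻⁵ × 4.32×10⁷ = 4.01×10⁻¹⁶ A²
I_n = √(4.01×10⁻¹⁶) = 2.00×10⁻⁸ A = 20.0 nA

20.0 nA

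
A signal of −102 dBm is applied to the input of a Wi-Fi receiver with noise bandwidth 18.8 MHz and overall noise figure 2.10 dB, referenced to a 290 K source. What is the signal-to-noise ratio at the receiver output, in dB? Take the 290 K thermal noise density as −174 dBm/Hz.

−2.8 dB

Noise floor: N = −174 + 10 log₁₀(B) + NF
10 log₁₀(1.88×10⁷) = 72.74 dB
N = −174 + 72.74 + 2.10 = −99.16 dBm
SNR = P_sig − N = −102 − (−99.16) = −2.84 dB → −2.8 dB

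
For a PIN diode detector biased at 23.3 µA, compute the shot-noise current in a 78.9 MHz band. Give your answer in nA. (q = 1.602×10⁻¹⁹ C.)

24.3 nA

I_n = √(2qI·B)
2qI·B = 2 × 1.602×10⁻¹⁹ × 2.33×10⁻⁵ × 7.89×10⁷ = 5.89×10⁻¹⁶ A²
I_n = √(5.89×10⁻¹⁶) = 2.43×10⁻⁸ A = 24.3 nA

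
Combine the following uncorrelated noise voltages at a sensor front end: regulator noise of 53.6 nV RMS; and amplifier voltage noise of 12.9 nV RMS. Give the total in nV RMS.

Uncorrelated sources add in power (mean-square): V_tot = √(ΣV_i²)
V_tot = √[(5.36×10⁻⁸)² + (1.29×10⁻⁸)²] = 5.51×10⁻⁸ V = 55.1 nV

55.1 nV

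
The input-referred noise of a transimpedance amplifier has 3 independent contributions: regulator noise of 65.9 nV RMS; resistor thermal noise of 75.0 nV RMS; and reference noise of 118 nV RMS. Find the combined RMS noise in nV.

Uncorrelated sources add in power (mean-square): V_tot = √(ΣV_i²)
V_tot = √[(6.59×10⁻⁸)² + (7.50×10⁻⁸)² + (1.18×10⁻⁷)²] = 1.55×10⁻⁷ V = 155 nV

155 nV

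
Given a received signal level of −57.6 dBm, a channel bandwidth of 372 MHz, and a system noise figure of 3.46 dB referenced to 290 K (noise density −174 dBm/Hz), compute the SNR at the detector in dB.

27.2 dB

Noise floor: N = −174 + 10 log₁₀(B) + NF
10 log₁₀(3.72×10⁸) = 85.71 dB
N = −174 + 85.71 + 3.46 = −84.83 dBm
SNR = P_sig − N = −57.6 − (−84.83) = 27.23 dB → 27.2 dB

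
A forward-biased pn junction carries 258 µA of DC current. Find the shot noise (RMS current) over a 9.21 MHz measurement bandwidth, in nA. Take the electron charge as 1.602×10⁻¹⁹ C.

I_n = √(2qI·B)
2qI·B = 2 × 1.602×10⁻¹⁹ × 2.58×10⁻⁴ × 9.21×10⁶ = 7.61×10⁻¹⁶ A²
I_n = √(7.61×10⁻¹⁶) = 2.76×10⁻⁸ A = 27.6 nA

27.6 nA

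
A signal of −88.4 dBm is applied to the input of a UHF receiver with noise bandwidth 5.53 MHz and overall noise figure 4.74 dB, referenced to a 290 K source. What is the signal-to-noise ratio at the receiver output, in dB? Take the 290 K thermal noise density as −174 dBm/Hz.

Noise floor: N = −174 + 10 log₁₀(B) + NF
10 log₁₀(5.53×10⁶) = 67.43 dB
N = −174 + 67.43 + 4.74 = −101.83 dBm
SNR = P_sig − N = −88.4 − (−101.83) = 13.43 dB → 13.4 dB

13.4 dB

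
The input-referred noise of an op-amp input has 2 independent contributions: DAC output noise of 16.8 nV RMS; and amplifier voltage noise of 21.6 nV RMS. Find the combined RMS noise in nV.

27.4 nV

Uncorrelated sources add in power (mean-square): V_tot = √(ΣV_i²)
V_tot = √[(1.68×10⁻⁸)² + (2.16×10⁻⁸)²] = 2.74×10⁻⁸ V = 27.4 nV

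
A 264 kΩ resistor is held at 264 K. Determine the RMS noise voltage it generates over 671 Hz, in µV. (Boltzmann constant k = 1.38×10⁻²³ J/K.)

V_n = √(4kTRB)
4kTRB = 4 × 1.38×10⁻²³ × 264 × 2.64×10⁵ × 6.71×10² = 2.58×10⁻¹² V²
V_n = √(2.58×10⁻¹²) = 1.61×10⁻⁶ V = 1.61 µV

1.61 µV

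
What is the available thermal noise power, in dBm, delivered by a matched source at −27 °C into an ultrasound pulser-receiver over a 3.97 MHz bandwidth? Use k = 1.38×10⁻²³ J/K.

T = −27 °C + 273.15 = 246.15 K
P_n = kTB = 1.38×10⁻²³ × 246.15 × 3.97×10⁶ = 1.35×10⁻¹⁴ W
In dBm: 10 log₁₀(1.35×10⁻¹⁴ / 10⁻³) = −108.7 dBm

−108.7 dBm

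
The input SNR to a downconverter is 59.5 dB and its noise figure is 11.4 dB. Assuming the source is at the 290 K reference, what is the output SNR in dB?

48.1 dB

By definition F = SNR_in/SNR_out, so in dB: SNR_out = SNR_in − NF
SNR_out = 59.5 − 11.4 = 48.1 dB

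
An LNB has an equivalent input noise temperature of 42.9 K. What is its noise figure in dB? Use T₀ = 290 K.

0.599 dB

F = 1 + T_e/T₀ = 1 + 42.9/290 = 1.14793
NF = 10 log₁₀(1.14793) = 0.599 dB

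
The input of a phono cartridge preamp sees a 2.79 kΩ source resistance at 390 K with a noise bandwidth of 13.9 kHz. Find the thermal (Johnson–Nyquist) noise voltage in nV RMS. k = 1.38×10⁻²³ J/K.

914 nV

V_n = √(4kTRB)
4kTRB = 4 × 1.38×10⁻²³ × 390 × 2.79×10³ × 1.39×10⁴ = 8.35×10⁻¹³ V²
V_n = √(8.35×10⁻¹³) = 9.14×10⁻⁷ V = 914 nV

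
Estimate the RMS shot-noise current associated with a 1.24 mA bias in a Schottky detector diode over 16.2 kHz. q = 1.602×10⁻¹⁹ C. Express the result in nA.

I_n = √(2qI·B)
2qI·B = 2 × 1.602×10⁻¹⁹ × 1.24×10⁻³ × 1.62×10⁴ = 6.44×10⁻¹⁸ A²
I_n = √(6.44×10⁻¹⁸) = 2.54×10⁻⁹ A = 2.54 nA

2.54 nA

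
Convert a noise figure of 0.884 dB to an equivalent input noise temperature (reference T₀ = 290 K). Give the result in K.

65.5 K

F = 10^(0.884/10) = 1.22574
T_e = (F − 1)·T₀ = (1.22574 − 1) × 290 = 65.5 K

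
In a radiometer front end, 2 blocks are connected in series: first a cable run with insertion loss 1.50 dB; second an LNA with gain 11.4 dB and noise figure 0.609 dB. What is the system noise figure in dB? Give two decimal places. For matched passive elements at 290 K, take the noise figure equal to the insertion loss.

Convert to linear (a loss of L dB is a gain of −L dB): F_i = 10^(NF_i/10), G_i = 10^(G_i,dB/10)
  Stage 1: F_1 = 10^(1.50/10) = 1.413, G_1 = 10^(−1.50/10) = 0.7079
  Stage 2: F_2 = 10^(0.609/10) = 1.151, G_2 = 10^(11.4/10) = 13.80
Friis cascade:
  F = 1.413 + (1.151 − 1)/0.7079 = 1.625
NF = 10 log₁₀(1.625) = 2.11 dB

2.11 dB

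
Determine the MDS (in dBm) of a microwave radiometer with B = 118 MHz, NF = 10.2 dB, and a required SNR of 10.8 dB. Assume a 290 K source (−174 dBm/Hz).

−72.3 dBm

Sensitivity = −174 + 10 log₁₀(B) + NF + SNR_min
= −174 + 80.72 + 10.2 + 10.8
= −72.28 dBm → −72.3 dBm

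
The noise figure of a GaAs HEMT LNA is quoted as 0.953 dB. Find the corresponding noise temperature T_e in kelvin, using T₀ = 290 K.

71.2 K

F = 10^(0.953/10) = 1.24537
T_e = (F − 1)·T₀ = (1.24537 − 1) × 290 = 71.2 K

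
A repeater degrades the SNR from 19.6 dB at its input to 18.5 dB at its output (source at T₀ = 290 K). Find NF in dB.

NF (dB) = SNR_in(dB) − SNR_out(dB) when the source is at T₀
NF = 19.6 − 18.5 = 1.1 dB

1.1 dB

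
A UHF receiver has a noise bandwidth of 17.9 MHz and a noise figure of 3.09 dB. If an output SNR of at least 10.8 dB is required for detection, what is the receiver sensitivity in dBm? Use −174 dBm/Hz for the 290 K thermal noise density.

Sensitivity = −174 + 10 log₁₀(B) + NF + SNR_min
= −174 + 72.53 + 3.09 + 10.8
= −87.58 dBm → −87.6 dBm

−87.6 dBm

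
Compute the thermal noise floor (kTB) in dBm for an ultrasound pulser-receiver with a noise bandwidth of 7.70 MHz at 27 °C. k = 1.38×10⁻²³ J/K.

−105.0 dBm

T = 27 °C + 273.15 = 300.15 K
P_n = kTB = 1.38×10⁻²³ × 300.15 × 7.70×10⁶ = 3.19×10⁻¹⁴ W
In dBm: 10 log₁₀(3.19×10⁻¹⁴ / 10⁻³) = −105.0 dBm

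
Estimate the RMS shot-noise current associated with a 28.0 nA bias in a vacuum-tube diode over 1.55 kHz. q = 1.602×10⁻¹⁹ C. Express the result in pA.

I_n = √(2qI·B)
2qI·B = 2 × 1.602×10⁻¹⁹ × 2.80×10⁻⁸ × 1.55×10³ = 1.39×10⁻²³ A²
I_n = √(1.39×10⁻²³) = 3.73×10⁻¹² A = 3.73 pA

3.73 pA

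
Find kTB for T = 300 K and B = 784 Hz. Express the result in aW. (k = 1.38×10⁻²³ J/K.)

3.25 aW

P_n = kTB = 1.38×10⁻²³ × 300 × 7.84×10² = 3.25×10⁻¹⁸ W = 3.25 aW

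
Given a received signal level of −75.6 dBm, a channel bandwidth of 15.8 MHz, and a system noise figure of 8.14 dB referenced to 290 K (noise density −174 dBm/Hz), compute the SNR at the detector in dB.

Noise floor: N = −174 + 10 log₁₀(B) + NF
10 log₁₀(1.58×10⁷) = 71.99 dB
N = −174 + 71.99 + 8.14 = −93.87 dBm
SNR = P_sig − N = −75.6 − (−93.87) = 18.27 dB → 18.3 dB

18.3 dB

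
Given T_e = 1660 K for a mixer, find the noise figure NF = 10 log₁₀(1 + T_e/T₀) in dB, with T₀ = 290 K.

F = 1 + T_e/T₀ = 1 + 1660/290 = 6.72414
NF = 10 log₁₀(6.72414) = 8.28 dB

8.28 dB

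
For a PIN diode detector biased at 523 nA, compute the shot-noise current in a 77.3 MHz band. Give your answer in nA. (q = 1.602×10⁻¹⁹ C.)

I_n = √(2qI·B)
2qI·B = 2 × 1.602×10⁻¹⁹ × 5.23×10⁻⁷ × 7.73×10⁷ = 1.30×10⁻¹⁷ A²
I_n = √(1.30×10⁻¹⁷) = 3.60×10⁻⁹ A = 3.60 nA

3.60 nA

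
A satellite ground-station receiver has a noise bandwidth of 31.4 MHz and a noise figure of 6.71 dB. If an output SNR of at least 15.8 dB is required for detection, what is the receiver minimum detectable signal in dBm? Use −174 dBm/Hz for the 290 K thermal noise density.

−76.5 dBm

Sensitivity = −174 + 10 log₁₀(B) + NF + SNR_min
= −174 + 74.97 + 6.71 + 15.8
= −76.52 dBm → −76.5 dBm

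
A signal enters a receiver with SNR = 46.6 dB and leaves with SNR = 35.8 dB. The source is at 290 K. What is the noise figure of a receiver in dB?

10.8 dB

NF (dB) = SNR_in(dB) − SNR_out(dB) when the source is at T₀
NF = 46.6 − 35.8 = 10.8 dB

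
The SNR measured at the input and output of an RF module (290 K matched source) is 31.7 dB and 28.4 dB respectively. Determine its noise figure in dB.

3.3 dB

NF (dB) = SNR_in(dB) − SNR_out(dB) when the source is at T₀
NF = 31.7 − 28.4 = 3.3 dB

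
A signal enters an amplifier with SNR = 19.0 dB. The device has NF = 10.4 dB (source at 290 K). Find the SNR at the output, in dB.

By definition F = SNR_in/SNR_out, so in dB: SNR_out = SNR_in − NF
SNR_out = 19.0 − 10.4 = 8.6 dB

8.6 dB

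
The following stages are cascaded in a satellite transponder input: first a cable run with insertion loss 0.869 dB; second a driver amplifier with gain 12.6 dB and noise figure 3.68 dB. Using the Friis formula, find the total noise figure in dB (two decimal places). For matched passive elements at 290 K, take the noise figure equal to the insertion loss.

4.55 dB

Convert to linear (a loss of L dB is a gain of −L dB): F_i = 10^(NF_i/10), G_i = 10^(G_i,dB/10)
  Stage 1: F_1 = 10^(0.869/10) = 1.222, G_1 = 10^(−0.869/10) = 0.8187
  Stage 2: F_2 = 10^(3.68/10) = 2.333, G_2 = 10^(12.6/10) = 18.20
Friis cascade:
  F = 1.222 + (2.333 − 1)/0.8187 = 2.850
NF = 10 log₁₀(2.850) = 4.55 dB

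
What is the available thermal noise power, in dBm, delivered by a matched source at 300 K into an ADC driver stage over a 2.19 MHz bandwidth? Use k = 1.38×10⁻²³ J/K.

−110.4 dBm

P_n = kTB = 1.38×10⁻²³ × 300 × 2.19×10⁶ = 9.07×10⁻¹⁵ W
In dBm: 10 log₁₀(9.07×10⁻¹⁵ / 10⁻³) = −110.4 dBm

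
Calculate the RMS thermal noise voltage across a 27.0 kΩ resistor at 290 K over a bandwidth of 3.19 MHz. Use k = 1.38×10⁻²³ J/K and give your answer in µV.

37.1 µV

V_n = √(4kTRB)
4kTRB = 4 × 1.38×10⁻²³ × 290 × 2.70×10⁴ × 3.19×10⁶ = 1.38×10⁻⁹ V²
V_n = √(1.38×10⁻⁹) = 3.71×10⁻⁵ V = 37.1 µV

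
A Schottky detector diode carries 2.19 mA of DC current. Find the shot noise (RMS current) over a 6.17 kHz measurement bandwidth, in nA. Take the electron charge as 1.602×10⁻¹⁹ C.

I_n = √(2qI·B)
2qI·B = 2 × 1.602×10⁻¹⁹ × 2.19×10⁻³ × 6.17×10³ = 4.33×10⁻¹⁸ A²
I_n = √(4.33×10⁻¹⁸) = 2.08×10⁻⁹ A = 2.08 nA

2.08 nA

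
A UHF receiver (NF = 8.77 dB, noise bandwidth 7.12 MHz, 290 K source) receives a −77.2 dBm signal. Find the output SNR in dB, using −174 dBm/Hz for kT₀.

19.5 dB

Noise floor: N = −174 + 10 log₁₀(B) + NF
10 log₁₀(7.12×10⁶) = 68.52 dB
N = −174 + 68.52 + 8.77 = −96.71 dBm
SNR = P_sig − N = −77.2 − (−96.71) = 19.51 dB → 19.5 dB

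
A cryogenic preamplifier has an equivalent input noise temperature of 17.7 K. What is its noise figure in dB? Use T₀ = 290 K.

0.257 dB

F = 1 + T_e/T₀ = 1 + 17.7/290 = 1.06103
NF = 10 log₁₀(1.06103) = 0.257 dB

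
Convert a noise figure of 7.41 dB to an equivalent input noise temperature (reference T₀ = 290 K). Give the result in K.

1307 K

F = 10^(7.41/10) = 5.50808
T_e = (F − 1)·T₀ = (5.50808 − 1) × 290 = 1307 K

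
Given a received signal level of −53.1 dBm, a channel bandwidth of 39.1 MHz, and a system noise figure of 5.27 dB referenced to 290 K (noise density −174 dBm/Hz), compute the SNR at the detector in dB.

39.7 dB

Noise floor: N = −174 + 10 log₁₀(B) + NF
10 log₁₀(3.91×10⁷) = 75.92 dB
N = −174 + 75.92 + 5.27 = −92.81 dBm
SNR = P_sig − N = −53.1 − (−92.81) = 39.71 dB → 39.7 dB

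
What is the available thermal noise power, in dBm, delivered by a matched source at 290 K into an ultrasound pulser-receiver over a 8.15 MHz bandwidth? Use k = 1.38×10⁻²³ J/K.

−104.9 dBm

P_n = kTB = 1.38×10⁻²³ × 290 × 8.15×10⁶ = 3.26×10⁻¹⁴ W
In dBm: 10 log₁₀(3.26×10⁻¹⁴ / 10⁻³) = −104.9 dBm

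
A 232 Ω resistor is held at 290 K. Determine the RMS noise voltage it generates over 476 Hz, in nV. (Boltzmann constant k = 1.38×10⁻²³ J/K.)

V_n = √(4kTRB)
4kTRB = 4 × 1.38×10⁻²³ × 290 × 2.32×10² × 4.76×10² = 1.77×10⁻¹⁵ V²
V_n = √(1.77×10⁻¹⁵) = 4.20×10⁻⁸ V = 42.0 nV

42.0 nV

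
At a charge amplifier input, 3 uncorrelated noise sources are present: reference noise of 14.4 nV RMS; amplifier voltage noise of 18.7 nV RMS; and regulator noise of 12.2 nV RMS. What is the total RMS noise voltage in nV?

Uncorrelated sources add in power (mean-square): V_tot = √(ΣV_i²)
V_tot = √[(1.44×10⁻⁸)² + (1.87×10⁻⁸)² + (1.22×10⁻⁸)²] = 2.66×10⁻⁸ V = 26.6 nV

26.6 nV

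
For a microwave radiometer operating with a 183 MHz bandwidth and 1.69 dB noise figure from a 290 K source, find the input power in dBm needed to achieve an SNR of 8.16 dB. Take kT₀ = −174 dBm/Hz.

Sensitivity = −174 + 10 log₁₀(B) + NF + SNR_min
= −174 + 82.62 + 1.69 + 8.16
= −81.53 dBm → −81.5 dBm

−81.5 dBm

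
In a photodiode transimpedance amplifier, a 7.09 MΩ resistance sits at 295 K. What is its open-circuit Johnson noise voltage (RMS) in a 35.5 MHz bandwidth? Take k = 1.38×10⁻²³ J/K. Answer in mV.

V_n = √(4kTRB)
4kTRB = 4 × 1.38×10⁻²³ × 295 × 7.09×10⁶ × 3.55×10⁷ = 4.10×10⁻⁶ V²
V_n = √(4.10×10⁻⁶) = 2.02×10⁻³ V = 2.02 mV

2.02 mV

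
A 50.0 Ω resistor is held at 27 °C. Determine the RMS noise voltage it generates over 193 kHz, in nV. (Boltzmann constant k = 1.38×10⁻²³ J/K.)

T = 27 °C + 273.15 = 300.15 K
V_n = √(4kTRB)
4kTRB = 4 × 1.38×10⁻²³ × 300.15 × 5.00×10¹ × 1.93×10⁵ = 1.60×10⁻¹³ V²
V_n = √(1.60×10⁻¹³) = 4.00×10⁻⁷ V = 400 nV

400 nV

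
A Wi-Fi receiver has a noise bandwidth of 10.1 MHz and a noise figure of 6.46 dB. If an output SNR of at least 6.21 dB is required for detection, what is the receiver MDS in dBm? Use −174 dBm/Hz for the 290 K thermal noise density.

−91.3 dBm

Sensitivity = −174 + 10 log₁₀(B) + NF + SNR_min
= −174 + 70.04 + 6.46 + 6.21
= −91.29 dBm → −91.3 dBm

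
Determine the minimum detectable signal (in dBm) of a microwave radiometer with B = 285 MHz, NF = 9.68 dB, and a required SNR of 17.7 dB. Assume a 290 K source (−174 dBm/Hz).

Sensitivity = −174 + 10 log₁₀(B) + NF + SNR_min
= −174 + 84.55 + 9.68 + 17.7
= −62.07 dBm → −62.1 dBm

−62.1 dBm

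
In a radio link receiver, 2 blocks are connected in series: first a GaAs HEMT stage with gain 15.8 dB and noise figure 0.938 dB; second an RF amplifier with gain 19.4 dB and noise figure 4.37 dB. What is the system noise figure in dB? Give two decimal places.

1.09 dB

Convert to linear (a loss of L dB is a gain of −L dB): F_i = 10^(NF_i/10), G_i = 10^(G_i,dB/10)
  Stage 1: F_1 = 10^(0.938/10) = 1.241, G_1 = 10^(15.8/10) = 38.02
  Stage 2: F_2 = 10^(4.37/10) = 2.735, G_2 = 10^(19.4/10) = 87.10
Friis cascade:
  F = 1.241 + (2.735 − 1)/38.02 = 1.287
NF = 10 log₁₀(1.287) = 1.09 dB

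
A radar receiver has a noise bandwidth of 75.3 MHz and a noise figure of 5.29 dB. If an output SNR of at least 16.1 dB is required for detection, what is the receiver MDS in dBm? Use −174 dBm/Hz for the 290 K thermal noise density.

−73.8 dBm

Sensitivity = −174 + 10 log₁₀(B) + NF + SNR_min
= −174 + 78.77 + 5.29 + 16.1
= −73.84 dBm → −73.8 dBm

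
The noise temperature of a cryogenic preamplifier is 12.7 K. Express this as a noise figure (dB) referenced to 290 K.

F = 1 + T_e/T₀ = 1 + 12.7/290 = 1.04379
NF = 10 log₁₀(1.04379) = 0.186 dB

0.186 dB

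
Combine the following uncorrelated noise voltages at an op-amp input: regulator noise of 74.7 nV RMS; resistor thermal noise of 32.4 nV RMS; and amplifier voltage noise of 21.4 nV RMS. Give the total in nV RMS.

Uncorrelated sources add in power (mean-square): V_tot = √(ΣV_i²)
V_tot = √[(7.47×10⁻⁸)² + (3.24×10⁻⁸)² + (2.14×10⁻⁸)²] = 8.42×10⁻⁸ V = 84.2 nV

84.2 nV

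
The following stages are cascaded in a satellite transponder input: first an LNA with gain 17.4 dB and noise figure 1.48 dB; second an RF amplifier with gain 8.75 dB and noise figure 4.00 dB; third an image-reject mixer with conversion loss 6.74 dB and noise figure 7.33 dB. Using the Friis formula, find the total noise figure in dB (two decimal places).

1.60 dB

Convert to linear (a loss of L dB is a gain of −L dB): F_i = 10^(NF_i/10), G_i = 10^(G_i,dB/10)
  Stage 1: F_1 = 10^(1.48/10) = 1.406, G_1 = 10^(17.4/10) = 54.95
  Stage 2: F_2 = 10^(4.00/10) = 2.512, G_2 = 10^(8.75/10) = 7.499
  Stage 3: F_3 = 10^(7.33/10) = 5.408, G_3 = 10^(−6.74/10) = 0.2118
Friis cascade:
  F = 1.406 + (2.512 − 1)/54.95 + (5.408 − 1)/412.1 = 1.444
NF = 10 log₁₀(1.444) = 1.60 dB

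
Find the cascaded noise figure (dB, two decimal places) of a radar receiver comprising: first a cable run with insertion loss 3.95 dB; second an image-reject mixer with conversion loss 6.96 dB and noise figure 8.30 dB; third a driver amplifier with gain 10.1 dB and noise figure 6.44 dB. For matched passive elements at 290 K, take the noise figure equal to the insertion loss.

Convert to linear (a loss of L dB is a gain of −L dB): F_i = 10^(NF_i/10), G_i = 10^(G_i,dB/10)
  Stage 1: F_1 = 10^(3.95/10) = 2.483, G_1 = 10^(−3.95/10) = 0.4027
  Stage 2: F_2 = 10^(8.30/10) = 6.761, G_2 = 10^(−6.96/10) = 0.2014
  Stage 3: F_3 = 10^(6.44/10) = 4.406, G_3 = 10^(10.1/10) = 10.23
Friis cascade:
  F = 2.483 + (6.761 − 1)/0.4027 + (4.406 − 1)/0.08110 = 58.78
NF = 10 log₁₀(58.78) = 17.69 dB

17.69 dB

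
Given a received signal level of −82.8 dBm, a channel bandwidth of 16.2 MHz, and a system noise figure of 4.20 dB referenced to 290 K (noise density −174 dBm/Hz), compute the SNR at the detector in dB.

14.9 dB

Noise floor: N = −174 + 10 log₁₀(B) + NF
10 log₁₀(1.62×10⁷) = 72.1 dB
N = −174 + 72.1 + 4.20 = −97.70 dBm
SNR = P_sig − N = −82.8 − (−97.70) = 14.90 dB → 14.9 dB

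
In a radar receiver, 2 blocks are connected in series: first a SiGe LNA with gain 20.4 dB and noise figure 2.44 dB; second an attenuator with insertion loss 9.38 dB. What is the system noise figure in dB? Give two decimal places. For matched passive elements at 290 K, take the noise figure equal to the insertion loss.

2.61 dB

Convert to linear (a loss of L dB is a gain of −L dB): F_i = 10^(NF_i/10), G_i = 10^(G_i,dB/10)
  Stage 1: F_1 = 10^(2.44/10) = 1.754, G_1 = 10^(20.4/10) = 109.6
  Stage 2: F_2 = 10^(9.38/10) = 8.670, G_2 = 10^(−9.38/10) = 0.1153
Friis cascade:
  F = 1.754 + (8.670 − 1)/109.6 = 1.824
NF = 10 log₁₀(1.824) = 2.61 dB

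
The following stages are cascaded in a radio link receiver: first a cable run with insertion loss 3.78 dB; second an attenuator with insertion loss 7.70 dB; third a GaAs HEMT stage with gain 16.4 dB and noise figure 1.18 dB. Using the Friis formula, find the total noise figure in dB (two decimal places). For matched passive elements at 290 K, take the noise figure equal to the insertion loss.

12.66 dB

Convert to linear (a loss of L dB is a gain of −L dB): F_i = 10^(NF_i/10), G_i = 10^(G_i,dB/10)
  Stage 1: F_1 = 10^(3.78/10) = 2.388, G_1 = 10^(−3.78/10) = 0.4188
  Stage 2: F_2 = 10^(7.70/10) = 5.888, G_2 = 10^(−7.70/10) = 0.1698
  Stage 3: F_3 = 10^(1.18/10) = 1.312, G_3 = 10^(16.4/10) = 43.65
Friis cascade:
  F = 2.388 + (5.888 − 1)/0.4188 + (1.312 − 1)/0.07112 = 18.45
NF = 10 log₁₀(18.45) = 12.66 dB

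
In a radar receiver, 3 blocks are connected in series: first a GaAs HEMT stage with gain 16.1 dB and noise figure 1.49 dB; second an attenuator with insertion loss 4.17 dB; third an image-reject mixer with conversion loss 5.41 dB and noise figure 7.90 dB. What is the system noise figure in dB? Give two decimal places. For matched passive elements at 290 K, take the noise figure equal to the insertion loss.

2.50 dB

Convert to linear (a loss of L dB is a gain of −L dB): F_i = 10^(NF_i/10), G_i = 10^(G_i,dB/10)
  Stage 1: F_1 = 10^(1.49/10) = 1.409, G_1 = 10^(16.1/10) = 40.74
  Stage 2: F_2 = 10^(4.17/10) = 2.612, G_2 = 10^(−4.17/10) = 0.3828
  Stage 3: F_3 = 10^(7.90/10) = 6.166, G_3 = 10^(−5.41/10) = 0.2877
Friis cascade:
  F = 1.409 + (2.612 − 1)/40.74 + (6.166 − 1)/15.60 = 1.780
NF = 10 log₁₀(1.780) = 2.50 dB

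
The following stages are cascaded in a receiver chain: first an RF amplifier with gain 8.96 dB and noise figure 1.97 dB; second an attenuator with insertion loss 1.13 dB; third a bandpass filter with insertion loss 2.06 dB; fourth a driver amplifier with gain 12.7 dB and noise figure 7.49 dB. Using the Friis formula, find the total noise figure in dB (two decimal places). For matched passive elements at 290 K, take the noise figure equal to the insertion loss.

Convert to linear (a loss of L dB is a gain of −L dB): F_i = 10^(NF_i/10), G_i = 10^(G_i,dB/10)
  Stage 1: F_1 = 10^(1.97/10) = 1.574, G_1 = 10^(8.96/10) = 7.870
  Stage 2: F_2 = 10^(1.13/10) = 1.297, G_2 = 10^(−1.13/10) = 0.7709
  Stage 3: F_3 = 10^(2.06/10) = 1.607, G_3 = 10^(−2.06/10) = 0.6223
  Stage 4: F_4 = 10^(7.49/10) = 5.610, G_4 = 10^(12.7/10) = 18.62
Friis cascade:
  F = 1.574 + (1.297 − 1)/7.870 + (1.607 − 1)/6.067 + (5.610 − 1)/3.776 = 2.933
NF = 10 log₁₀(2.933) = 4.67 dB

4.67 dB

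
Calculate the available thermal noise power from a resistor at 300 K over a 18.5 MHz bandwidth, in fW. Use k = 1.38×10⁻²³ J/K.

P_n = kTB = 1.38×10⁻²³ × 300 × 1.85×10⁷ = 7.66×10⁻¹⁴ W = 76.6 fW

76.6 fW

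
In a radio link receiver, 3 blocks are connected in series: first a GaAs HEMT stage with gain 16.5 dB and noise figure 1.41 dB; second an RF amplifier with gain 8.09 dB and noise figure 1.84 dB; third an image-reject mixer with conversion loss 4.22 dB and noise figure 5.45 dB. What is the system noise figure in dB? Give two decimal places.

Convert to linear (a loss of L dB is a gain of −L dB): F_i = 10^(NF_i/10), G_i = 10^(G_i,dB/10)
  Stage 1: F_1 = 10^(1.41/10) = 1.384, G_1 = 10^(16.5/10) = 44.67
  Stage 2: F_2 = 10^(1.84/10) = 1.528, G_2 = 10^(8.09/10) = 6.442
  Stage 3: F_3 = 10^(5.45/10) = 3.508, G_3 = 10^(−4.22/10) = 0.3784
Friis cascade:
  F = 1.384 + (1.528 − 1)/44.67 + (3.508 − 1)/287.7 = 1.404
NF = 10 log₁₀(1.404) = 1.47 dB

1.47 dB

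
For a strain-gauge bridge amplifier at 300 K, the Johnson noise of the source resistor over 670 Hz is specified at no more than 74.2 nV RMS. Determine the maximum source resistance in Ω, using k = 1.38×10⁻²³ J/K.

496 Ω

Johnson–Nyquist: V_n = √(4kTRB) ⇒ R = V_n² / (4kTB)
4kTB = 4 × 1.38×10⁻²³ × 300 × 6.70×10² = 1.11×10⁻¹⁷
R = (7.42×10⁻⁸)² / 1.11×10⁻¹⁷ = 4.96×10² Ω = 496 Ω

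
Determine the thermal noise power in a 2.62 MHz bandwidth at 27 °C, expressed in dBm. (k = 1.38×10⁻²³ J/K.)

T = 27 °C + 273.15 = 300.15 K
P_n = kTB = 1.38×10⁻²³ × 300.15 × 2.62×10⁶ = 1.09×10⁻¹⁴ W
In dBm: 10 log₁₀(1.09×10⁻¹⁴ / 10⁻³) = −109.6 dBm

−109.6 dBm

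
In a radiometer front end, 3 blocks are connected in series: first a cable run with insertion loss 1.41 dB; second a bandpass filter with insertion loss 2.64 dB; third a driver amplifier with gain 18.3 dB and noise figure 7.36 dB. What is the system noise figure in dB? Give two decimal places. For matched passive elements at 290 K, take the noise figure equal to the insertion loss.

Convert to linear (a loss of L dB is a gain of −L dB): F_i = 10^(NF_i/10), G_i = 10^(G_i,dB/10)
  Stage 1: F_1 = 10^(1.41/10) = 1.384, G_1 = 10^(−1.41/10) = 0.7228
  Stage 2: F_2 = 10^(2.64/10) = 1.837, G_2 = 10^(−2.64/10) = 0.5445
  Stage 3: F_3 = 10^(7.36/10) = 5.445, G_3 = 10^(18.3/10) = 67.61
Friis cascade:
  F = 1.384 + (1.837 − 1)/0.7228 + (5.445 − 1)/0.3936 = 13.84
NF = 10 log₁₀(13.84) = 11.41 dB

11.41 dB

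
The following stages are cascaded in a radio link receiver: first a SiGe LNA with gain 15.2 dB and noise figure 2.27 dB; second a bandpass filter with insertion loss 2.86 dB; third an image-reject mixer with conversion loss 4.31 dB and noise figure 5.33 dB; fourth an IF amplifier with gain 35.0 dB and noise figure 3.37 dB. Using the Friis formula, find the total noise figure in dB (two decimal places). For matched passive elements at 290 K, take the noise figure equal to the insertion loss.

3.10 dB

Convert to linear (a loss of L dB is a gain of −L dB): F_i = 10^(NF_i/10), G_i = 10^(G_i,dB/10)
  Stage 1: F_1 = 10^(2.27/10) = 1.687, G_1 = 10^(15.2/10) = 33.11
  Stage 2: F_2 = 10^(2.86/10) = 1.932, G_2 = 10^(−2.86/10) = 0.5176
  Stage 3: F_3 = 10^(5.33/10) = 3.412, G_3 = 10^(−4.31/10) = 0.3707
  Stage 4: F_4 = 10^(3.37/10) = 2.173, G_4 = 10^(35.0/10) = 3162
Friis cascade:
  F = 1.687 + (1.932 − 1)/33.11 + (3.412 − 1)/17.14 + (2.173 − 1)/6.353 = 2.040
NF = 10 log₁₀(2.040) = 3.10 dB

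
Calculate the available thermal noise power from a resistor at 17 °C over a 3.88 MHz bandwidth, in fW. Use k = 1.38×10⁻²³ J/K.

T = 17 °C + 273.15 = 290.15 K
P_n = kTB = 1.38×10⁻²³ × 290.15 × 3.88×10⁶ = 1.55×10⁻¹⁴ W = 15.5 fW

15.5 fW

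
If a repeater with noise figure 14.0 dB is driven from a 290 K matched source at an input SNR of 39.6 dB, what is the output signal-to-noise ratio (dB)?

By definition F = SNR_in/SNR_out, so in dB: SNR_out = SNR_in − NF
SNR_out = 39.6 − 14.0 = 25.6 dB

25.6 dB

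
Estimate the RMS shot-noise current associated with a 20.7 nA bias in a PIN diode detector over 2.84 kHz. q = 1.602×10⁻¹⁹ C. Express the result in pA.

I_n = √(2qI·B)
2qI·B = 2 × 1.602×10⁻¹⁹ × 2.07×10⁻⁸ × 2.84×10³ = 1.88×10⁻²³ A²
I_n = √(1.88×10⁻²³) = 4.34×10⁻¹² A = 4.34 pA

4.34 pA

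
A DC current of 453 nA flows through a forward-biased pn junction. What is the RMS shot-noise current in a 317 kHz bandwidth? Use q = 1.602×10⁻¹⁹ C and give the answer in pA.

214 pA

I_n = √(2qI·B)
2qI·B = 2 × 1.602×10⁻¹⁹ × 4.53×10⁻⁷ × 3.17×10⁵ = 4.60×10⁻²⁰ A²
I_n = √(4.60×10⁻²⁰) = 2.14×10⁻¹⁰ A = 214 pA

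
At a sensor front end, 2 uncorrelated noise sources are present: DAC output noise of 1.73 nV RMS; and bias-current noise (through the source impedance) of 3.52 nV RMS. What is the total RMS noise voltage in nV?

Uncorrelated sources add in power (mean-square): V_tot = √(ΣV_i²)
V_tot = √[(1.73×10⁻⁹)² + (3.52×10⁻⁹)²] = 3.92×10⁻⁹ V = 3.92 nV

3.92 nV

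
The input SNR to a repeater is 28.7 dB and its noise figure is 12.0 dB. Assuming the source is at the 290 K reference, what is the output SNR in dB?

By definition F = SNR_in/SNR_out, so in dB: SNR_out = SNR_in − NF
SNR_out = 28.7 − 12.0 = 16.7 dB

16.7 dB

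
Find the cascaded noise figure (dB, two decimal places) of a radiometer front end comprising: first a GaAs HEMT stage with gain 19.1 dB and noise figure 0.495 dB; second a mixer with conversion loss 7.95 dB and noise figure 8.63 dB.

0.79 dB

Convert to linear (a loss of L dB is a gain of −L dB): F_i = 10^(NF_i/10), G_i = 10^(G_i,dB/10)
  Stage 1: F_1 = 10^(0.495/10) = 1.121, G_1 = 10^(19.1/10) = 81.28
  Stage 2: F_2 = 10^(8.63/10) = 7.295, G_2 = 10^(−7.95/10) = 0.1603
Friis cascade:
  F = 1.121 + (7.295 − 1)/81.28 = 1.198
NF = 10 log₁₀(1.198) = 0.79 dB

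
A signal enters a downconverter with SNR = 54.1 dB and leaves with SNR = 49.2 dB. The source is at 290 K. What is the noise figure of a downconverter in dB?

4.9 dB

NF (dB) = SNR_in(dB) − SNR_out(dB) when the source is at T₀
NF = 54.1 − 49.2 = 4.9 dB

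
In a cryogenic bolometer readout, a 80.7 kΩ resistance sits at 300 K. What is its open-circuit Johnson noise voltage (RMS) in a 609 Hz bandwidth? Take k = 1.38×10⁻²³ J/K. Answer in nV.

V_n = √(4kTRB)
4kTRB = 4 × 1.38×10⁻²³ × 300 × 8.07×10⁴ × 6.09×10² = 8.14×10⁻¹³ V²
V_n = √(8.14×10⁻¹³) = 9.02×10⁻⁷ V = 902 nV

902 nV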